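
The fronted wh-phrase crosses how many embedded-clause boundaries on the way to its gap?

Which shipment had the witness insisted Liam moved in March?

"which shipment" is extracted from the object of "moved".
Boundaries crossed, outermost first: [Ø] — 1 in total.

1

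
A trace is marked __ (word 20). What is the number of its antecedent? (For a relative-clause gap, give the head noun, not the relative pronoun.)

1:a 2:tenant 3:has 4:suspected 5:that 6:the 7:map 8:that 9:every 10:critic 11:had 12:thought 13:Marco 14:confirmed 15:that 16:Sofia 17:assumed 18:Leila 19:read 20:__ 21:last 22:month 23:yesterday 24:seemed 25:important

7

The gap at 20 is the object of "read", inside a relative clause.
The relative pronoun is "that" (word 8); it is bound by the head noun immediately before it.
Its filler is the head noun "map", at word 7.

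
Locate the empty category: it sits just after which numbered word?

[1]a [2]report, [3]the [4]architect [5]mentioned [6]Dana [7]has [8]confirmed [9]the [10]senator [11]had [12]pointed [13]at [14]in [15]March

The displaced element is "a report" (word 2).
It is linked across 2 clause boundaries (Ø → Ø).
It functions as the object of the preposition "at" of "pointed", so the gap sits immediately after word 13 ("at").
Base order: The architect mentioned Dana has confirmed the senator had pointed at a report in March.

13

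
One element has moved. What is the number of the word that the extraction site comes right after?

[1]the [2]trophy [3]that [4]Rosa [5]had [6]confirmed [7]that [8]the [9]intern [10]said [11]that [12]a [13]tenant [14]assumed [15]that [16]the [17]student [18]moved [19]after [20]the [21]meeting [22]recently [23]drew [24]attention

The displaced element is "the trophy" (word 2).
It is linked across 3 clause boundaries (that → that → that).
It functions as the direct object of "moved", so the gap sits immediately after word 18 ("moved").
Base order: Rosa had confirmed that the intern said that a tenant assumed that the student moved the trophy after the meeting recently.

18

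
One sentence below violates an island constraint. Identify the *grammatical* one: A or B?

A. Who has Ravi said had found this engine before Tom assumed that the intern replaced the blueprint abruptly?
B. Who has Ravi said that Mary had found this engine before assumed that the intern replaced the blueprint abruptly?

In B, the wh-phrase is extracted from inside an adjunct island (introduced by "before"), which blocks movement.
In A, the extraction path crosses only that-complement boundaries, which are transparent.
So A is grammatical.

A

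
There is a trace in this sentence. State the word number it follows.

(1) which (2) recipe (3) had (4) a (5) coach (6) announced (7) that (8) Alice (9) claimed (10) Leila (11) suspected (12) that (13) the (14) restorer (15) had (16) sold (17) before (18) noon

The displaced element is "which recipe" (word 2).
It is linked across 3 clause boundaries (that → Ø → that).
It functions as the direct object of "sold", so the gap sits immediately after word 16 ("sold").
Base order: A coach had announced that Alice claimed Leila suspected that the restorer had sold which recipe before noon.

16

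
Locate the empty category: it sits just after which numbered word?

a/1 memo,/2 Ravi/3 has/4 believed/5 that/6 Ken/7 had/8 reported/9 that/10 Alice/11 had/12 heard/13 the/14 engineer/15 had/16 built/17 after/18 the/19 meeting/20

17

The displaced element is "a memo" (word 2).
It is linked across 3 clause boundaries (that → that → Ø).
It functions as the direct object of "built", so the gap sits immediately after word 17 ("built").
Base order: Ravi has believed that Ken had reported that Alice had heard the engineer had built a memo after the meeting.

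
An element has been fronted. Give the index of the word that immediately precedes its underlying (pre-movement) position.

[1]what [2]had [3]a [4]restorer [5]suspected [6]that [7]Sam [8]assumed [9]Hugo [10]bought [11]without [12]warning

The displaced element is "what" (word 1).
It is linked across 2 clause boundaries (that → Ø).
It functions as the direct object of "bought", so the gap sits immediately after word 10 ("bought").
Base order: A restorer had suspected that Sam assumed Hugo bought what without warning.

10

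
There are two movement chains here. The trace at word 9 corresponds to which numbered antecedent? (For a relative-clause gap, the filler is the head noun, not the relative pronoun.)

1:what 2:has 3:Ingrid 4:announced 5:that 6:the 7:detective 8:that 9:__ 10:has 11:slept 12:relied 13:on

7

The marked gap is inside the relative clause, the subject of "slept".
Its filler is the head noun "detective" (via "that"), at word 7.
(The other dependency links word 1 to a gap after word 13.)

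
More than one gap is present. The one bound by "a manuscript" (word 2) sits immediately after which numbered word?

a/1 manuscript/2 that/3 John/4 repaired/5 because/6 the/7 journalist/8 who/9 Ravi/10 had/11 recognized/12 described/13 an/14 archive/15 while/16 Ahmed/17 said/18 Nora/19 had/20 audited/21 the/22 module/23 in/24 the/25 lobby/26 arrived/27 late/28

The displaced element is "a manuscript" (word 2).
It functions as the direct object of "repaired", so the gap sits immediately after word 5 ("repaired").
Base order: John repaired a manuscript because the journalist who Ravi had recognized described an archive while Ahmed said Nora had audited the module in the lobby.

5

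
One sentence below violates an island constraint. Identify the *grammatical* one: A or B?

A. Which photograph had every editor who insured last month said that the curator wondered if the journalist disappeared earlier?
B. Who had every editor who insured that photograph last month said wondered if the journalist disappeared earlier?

In A, the wh-phrase is extracted from inside a complex-NP island (relative clause) (introduced by "who"), which blocks movement.
In B, the extraction path crosses only that-complement boundaries, which are transparent.
So B is grammatical.

B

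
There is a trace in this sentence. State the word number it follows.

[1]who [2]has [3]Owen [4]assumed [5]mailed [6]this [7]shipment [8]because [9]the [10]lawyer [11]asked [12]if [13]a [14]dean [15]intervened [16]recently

4

The displaced element is "who" (word 1).
It is linked across 1 clause boundary (Ø).
It functions as the subject of "mailed", so the gap sits immediately after word 4 ("assumed").
Base order: Owen has assumed that who mailed this shipment because the lawyer asked if a dean intervened recently.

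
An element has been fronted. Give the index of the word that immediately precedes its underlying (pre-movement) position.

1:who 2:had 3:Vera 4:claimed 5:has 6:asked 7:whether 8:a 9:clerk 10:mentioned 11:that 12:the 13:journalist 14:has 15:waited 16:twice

4

The displaced element is "who" (word 1).
It is linked across 1 clause boundary (Ø).
It functions as the subject of "asked", so the gap sits immediately after word 4 ("claimed").
Base order: Vera had claimed that who has asked whether a clerk mentioned that the journalist has waited twice.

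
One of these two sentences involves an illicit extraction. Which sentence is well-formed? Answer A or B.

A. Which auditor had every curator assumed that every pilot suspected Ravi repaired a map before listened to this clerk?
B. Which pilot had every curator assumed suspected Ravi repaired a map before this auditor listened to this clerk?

B

In A, the wh-phrase is extracted from inside an adjunct island (introduced by "before"), which blocks movement.
In B, the extraction path crosses only that-complement boundaries, which are transparent.
So B is grammatical.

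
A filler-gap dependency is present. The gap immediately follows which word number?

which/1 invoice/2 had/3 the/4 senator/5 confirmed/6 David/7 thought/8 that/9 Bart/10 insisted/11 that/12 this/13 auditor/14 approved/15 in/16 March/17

The displaced element is "which invoice" (word 2).
It is linked across 3 clause boundaries (Ø → that → that).
It functions as the direct object of "approved", so the gap sits immediately after word 15 ("approved").
Base order: The senator had confirmed David thought that Bart insisted that this auditor approved which invoice in March.

15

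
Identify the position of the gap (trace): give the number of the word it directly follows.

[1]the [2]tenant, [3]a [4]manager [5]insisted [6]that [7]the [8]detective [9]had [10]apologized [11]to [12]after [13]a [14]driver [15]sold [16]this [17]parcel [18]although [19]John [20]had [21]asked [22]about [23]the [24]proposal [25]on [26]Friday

The displaced element is "the tenant" (word 2).
It is linked across 1 clause boundary (that).
It functions as the object of the preposition "to" of "apologized", so the gap sits immediately after word 11 ("to").
Base order: A manager insisted that the detective had apologized to the tenant after a driver sold this parcel although John had asked about the proposal on Friday.

11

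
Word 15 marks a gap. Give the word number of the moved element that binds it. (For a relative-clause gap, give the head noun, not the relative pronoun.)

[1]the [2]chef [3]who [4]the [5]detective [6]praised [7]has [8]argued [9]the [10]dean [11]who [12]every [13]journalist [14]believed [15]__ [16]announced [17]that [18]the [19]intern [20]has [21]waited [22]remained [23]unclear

10

The gap at 15 is the subject of "announced", inside a relative clause.
The relative pronoun is "who" (word 11); it is bound by the head noun immediately before it.
Its filler is the head noun "dean", at word 10.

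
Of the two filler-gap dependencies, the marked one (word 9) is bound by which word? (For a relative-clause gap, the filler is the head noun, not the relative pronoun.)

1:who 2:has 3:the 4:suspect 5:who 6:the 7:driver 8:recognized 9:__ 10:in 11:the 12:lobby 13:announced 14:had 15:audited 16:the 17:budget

4

The marked gap is inside the relative clause, the direct object of "recognized".
Its filler is the head noun "suspect" (via "who"), at word 4.
(The other dependency links word 1 to a gap after word 13.)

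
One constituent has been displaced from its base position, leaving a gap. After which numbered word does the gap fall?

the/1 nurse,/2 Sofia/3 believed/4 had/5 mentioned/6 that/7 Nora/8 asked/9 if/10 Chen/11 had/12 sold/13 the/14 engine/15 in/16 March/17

4

The displaced element is "the nurse" (word 2).
It is linked across 1 clause boundary (Ø).
It functions as the subject of "mentioned", so the gap sits immediately after word 4 ("believed").
Base order: Sofia believed that the nurse had mentioned that Nora asked if Chen had sold the engine in March.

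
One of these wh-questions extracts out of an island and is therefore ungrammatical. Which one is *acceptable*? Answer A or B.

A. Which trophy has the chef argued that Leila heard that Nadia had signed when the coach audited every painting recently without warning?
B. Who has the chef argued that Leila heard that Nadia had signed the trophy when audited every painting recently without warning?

In B, the wh-phrase is extracted from inside an adjunct island (introduced by "when"), which blocks movement.
In A, the extraction path crosses only that-complement boundaries, which are transparent.
So A is grammatical.

A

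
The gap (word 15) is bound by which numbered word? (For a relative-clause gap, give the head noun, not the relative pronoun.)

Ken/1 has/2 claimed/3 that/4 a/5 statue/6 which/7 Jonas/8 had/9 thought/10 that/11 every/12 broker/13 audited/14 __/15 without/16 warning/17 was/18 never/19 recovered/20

The gap at 15 is the object of "audited", inside a relative clause.
The relative pronoun is "which" (word 7); it is bound by the head noun immediately before it.
Its filler is the head noun "statue", at word 6.

6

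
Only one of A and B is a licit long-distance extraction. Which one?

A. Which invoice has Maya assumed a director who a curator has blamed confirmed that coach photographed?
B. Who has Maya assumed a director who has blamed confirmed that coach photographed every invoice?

A

In B, the wh-phrase is extracted from inside a complex-NP island (relative clause) (introduced by "who"), which blocks movement.
In A, the extraction path crosses only that-complement boundaries, which are transparent.
So A is grammatical.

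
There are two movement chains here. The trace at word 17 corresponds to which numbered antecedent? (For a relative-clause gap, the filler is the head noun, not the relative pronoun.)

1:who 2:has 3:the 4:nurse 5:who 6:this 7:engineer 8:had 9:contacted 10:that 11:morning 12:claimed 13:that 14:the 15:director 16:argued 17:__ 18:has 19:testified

1

The marked gap is the subject of "testified".
Its filler is the fronted wh-phrase "who", at word 1.
(The other dependency links word 4 to a gap after word 9.)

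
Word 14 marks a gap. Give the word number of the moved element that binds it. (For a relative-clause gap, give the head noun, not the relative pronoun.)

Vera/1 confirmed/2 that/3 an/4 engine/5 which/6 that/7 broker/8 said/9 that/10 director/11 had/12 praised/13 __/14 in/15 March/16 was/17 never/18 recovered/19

The gap at 14 is the object of "praised", inside a relative clause.
The relative pronoun is "which" (word 6); it is bound by the head noun immediately before it.
Its filler is the head noun "engine", at word 5.

5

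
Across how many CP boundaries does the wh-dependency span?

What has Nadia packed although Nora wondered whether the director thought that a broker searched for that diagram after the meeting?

0

"what" originates inside the matrix clause — no clause boundary is crossed.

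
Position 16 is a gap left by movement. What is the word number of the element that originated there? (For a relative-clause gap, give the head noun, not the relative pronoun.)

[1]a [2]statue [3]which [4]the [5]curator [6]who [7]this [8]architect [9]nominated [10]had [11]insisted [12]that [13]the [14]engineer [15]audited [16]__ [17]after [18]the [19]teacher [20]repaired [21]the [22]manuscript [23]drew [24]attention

The gap at 16 is the object of "audited", inside a relative clause.
The relative pronoun is "which" (word 3); it is bound by the head noun immediately before it.
Its filler is the head noun "statue", at word 2.

2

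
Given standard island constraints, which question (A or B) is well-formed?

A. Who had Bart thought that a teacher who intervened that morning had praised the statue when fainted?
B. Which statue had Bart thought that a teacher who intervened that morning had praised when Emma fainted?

B

In A, the wh-phrase is extracted from inside an adjunct island (introduced by "when"), which blocks movement.
In B, the extraction path crosses only that-complement boundaries, which are transparent.
So B is grammatical.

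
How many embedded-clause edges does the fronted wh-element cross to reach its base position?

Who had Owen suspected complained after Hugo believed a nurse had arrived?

1

"who" is extracted from the subject of "complained".
Boundaries crossed, outermost first: [Ø] — 1 in total.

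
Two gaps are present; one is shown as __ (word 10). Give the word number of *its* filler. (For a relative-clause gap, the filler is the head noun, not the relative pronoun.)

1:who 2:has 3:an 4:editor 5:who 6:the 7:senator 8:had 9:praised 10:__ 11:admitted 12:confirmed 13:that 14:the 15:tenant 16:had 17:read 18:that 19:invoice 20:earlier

The marked gap is inside the relative clause, the direct object of "praised".
Its filler is the head noun "editor" (via "who"), at word 4.
(The other dependency links word 1 to a gap after word 11.)

4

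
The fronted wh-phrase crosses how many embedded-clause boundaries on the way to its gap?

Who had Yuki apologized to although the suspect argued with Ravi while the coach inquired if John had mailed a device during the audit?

0

"who" originates inside the matrix clause — no clause boundary is crossed.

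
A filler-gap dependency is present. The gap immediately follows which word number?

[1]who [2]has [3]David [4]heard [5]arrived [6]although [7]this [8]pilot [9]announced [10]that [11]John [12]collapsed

The displaced element is "who" (word 1).
It is linked across 1 clause boundary (Ø).
It functions as the subject of "arrived", so the gap sits immediately after word 4 ("heard").
Base order: David has heard that who arrived although this pilot announced that John collapsed.

4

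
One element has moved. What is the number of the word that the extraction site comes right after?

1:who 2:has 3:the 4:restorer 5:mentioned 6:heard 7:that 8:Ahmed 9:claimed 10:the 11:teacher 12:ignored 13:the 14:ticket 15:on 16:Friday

The displaced element is "who" (word 1).
It is linked across 1 clause boundary (Ø).
It functions as the subject of "heard", so the gap sits immediately after word 5 ("mentioned").
Base order: The restorer has mentioned that who heard that Ahmed claimed the teacher ignored the ticket on Friday.

5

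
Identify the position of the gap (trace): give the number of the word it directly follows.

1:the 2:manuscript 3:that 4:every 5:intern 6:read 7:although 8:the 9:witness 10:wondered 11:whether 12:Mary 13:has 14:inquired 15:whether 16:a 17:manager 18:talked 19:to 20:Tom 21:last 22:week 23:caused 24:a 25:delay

6

The displaced element is "the manuscript" (word 2).
It functions as the direct object of "read", so the gap sits immediately after word 6 ("read").
Base order: Every intern read the manuscript although the witness wondered whether Mary has inquired whether a manager talked to Tom last week.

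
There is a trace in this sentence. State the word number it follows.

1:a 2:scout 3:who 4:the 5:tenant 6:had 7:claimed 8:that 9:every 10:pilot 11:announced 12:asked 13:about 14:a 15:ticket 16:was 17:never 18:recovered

The displaced element is "a scout" (word 2).
It is linked across 2 clause boundaries (that → Ø).
It functions as the subject of "asked", so the gap sits immediately after word 11 ("announced").
Base order: The tenant had claimed that every pilot announced that a scout asked about a ticket.

11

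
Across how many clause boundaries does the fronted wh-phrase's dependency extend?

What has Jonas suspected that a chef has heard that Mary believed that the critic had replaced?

"what" is extracted from the object of "replaced".
Boundaries crossed, outermost first: [that], [that], [that] — 3 in total.

3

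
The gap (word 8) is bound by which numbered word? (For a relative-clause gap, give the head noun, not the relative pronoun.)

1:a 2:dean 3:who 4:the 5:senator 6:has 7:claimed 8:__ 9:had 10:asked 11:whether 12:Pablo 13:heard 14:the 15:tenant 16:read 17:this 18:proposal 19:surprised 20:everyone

2

The gap at 8 is the subject of "asked", inside a relative clause.
The relative pronoun is "who" (word 3); it is bound by the head noun immediately before it.
Its filler is the head noun "dean", at word 2.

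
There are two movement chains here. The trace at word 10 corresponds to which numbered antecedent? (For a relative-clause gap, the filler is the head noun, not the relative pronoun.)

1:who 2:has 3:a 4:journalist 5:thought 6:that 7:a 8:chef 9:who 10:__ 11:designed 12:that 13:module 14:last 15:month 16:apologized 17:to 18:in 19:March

8

The marked gap is inside the relative clause, the subject of "designed".
Its filler is the head noun "chef" (via "who"), at word 8.
(The other dependency links word 1 to a gap after word 17.)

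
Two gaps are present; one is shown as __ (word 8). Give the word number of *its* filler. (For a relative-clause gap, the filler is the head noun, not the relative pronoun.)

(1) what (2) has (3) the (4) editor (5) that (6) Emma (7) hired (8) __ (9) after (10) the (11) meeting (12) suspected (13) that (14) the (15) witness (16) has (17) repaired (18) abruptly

4

The marked gap is inside the relative clause, the direct object of "hired".
Its filler is the head noun "editor" (via "that"), at word 4.
(The other dependency links word 1 to a gap after word 17.)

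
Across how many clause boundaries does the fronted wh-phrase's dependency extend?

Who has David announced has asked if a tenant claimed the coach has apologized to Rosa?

1

"who" is extracted from the subject of "asked".
Boundaries crossed, outermost first: [Ø] — 1 in total.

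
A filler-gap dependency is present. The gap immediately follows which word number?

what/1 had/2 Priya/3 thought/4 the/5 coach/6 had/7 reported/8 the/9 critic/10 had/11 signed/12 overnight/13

12

The displaced element is "what" (word 1).
It is linked across 2 clause boundaries (Ø → Ø).
It functions as the direct object of "signed", so the gap sits immediately after word 12 ("signed").
Base order: Priya had thought the coach had reported the critic had signed what overnight.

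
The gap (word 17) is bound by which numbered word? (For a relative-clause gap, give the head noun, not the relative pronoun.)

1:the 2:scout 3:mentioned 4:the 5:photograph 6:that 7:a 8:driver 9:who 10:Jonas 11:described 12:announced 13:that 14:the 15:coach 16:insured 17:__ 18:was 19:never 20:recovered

The gap at 17 is the object of "insured", inside a relative clause.
The relative pronoun is "that" (word 6); it is bound by the head noun immediately before it.
Its filler is the head noun "photograph", at word 5.

5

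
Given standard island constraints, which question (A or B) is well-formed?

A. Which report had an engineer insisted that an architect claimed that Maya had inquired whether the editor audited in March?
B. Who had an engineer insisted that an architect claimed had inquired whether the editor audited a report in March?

In A, the wh-phrase is extracted from inside a wh-island (introduced by "whether"), which blocks movement.
In B, the extraction path crosses only that-complement boundaries, which are transparent.
So B is grammatical.

B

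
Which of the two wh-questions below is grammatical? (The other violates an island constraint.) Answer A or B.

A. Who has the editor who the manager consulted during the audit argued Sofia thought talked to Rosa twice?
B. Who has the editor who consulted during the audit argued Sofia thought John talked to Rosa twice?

A

In B, the wh-phrase is extracted from inside a complex-NP island (relative clause) (introduced by "who"), which blocks movement.
In A, the extraction path crosses only that-complement boundaries, which are transparent.
So A is grammatical.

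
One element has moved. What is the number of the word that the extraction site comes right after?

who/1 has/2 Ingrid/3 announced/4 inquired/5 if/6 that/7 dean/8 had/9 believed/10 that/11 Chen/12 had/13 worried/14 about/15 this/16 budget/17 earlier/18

The displaced element is "who" (word 1).
It is linked across 1 clause boundary (Ø).
It functions as the subject of "inquired", so the gap sits immediately after word 4 ("announced").
Base order: Ingrid has announced who inquired if that dean had believed that Chen had worried about this budget earlier.

4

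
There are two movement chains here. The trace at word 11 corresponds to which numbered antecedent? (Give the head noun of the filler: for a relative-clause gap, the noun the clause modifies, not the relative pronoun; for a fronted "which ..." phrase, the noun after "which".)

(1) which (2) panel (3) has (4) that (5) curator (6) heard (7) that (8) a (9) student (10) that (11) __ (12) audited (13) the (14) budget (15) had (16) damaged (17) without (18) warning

The marked gap is inside the relative clause, the subject of "audited".
Its filler is the head noun "student" (via "that"), at word 9.
(The other dependency links word 2 to a gap after word 16.)

9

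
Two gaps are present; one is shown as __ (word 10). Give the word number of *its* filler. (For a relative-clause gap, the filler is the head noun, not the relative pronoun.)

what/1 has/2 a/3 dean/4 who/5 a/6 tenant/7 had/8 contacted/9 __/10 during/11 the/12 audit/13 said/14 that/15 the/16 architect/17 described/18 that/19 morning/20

The marked gap is inside the relative clause, the direct object of "contacted".
Its filler is the head noun "dean" (via "who"), at word 4.
(The other dependency links word 1 to a gap after word 18.)

4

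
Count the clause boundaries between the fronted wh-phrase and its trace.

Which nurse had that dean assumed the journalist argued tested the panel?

2

"which nurse" is extracted from the subject of "tested".
Boundaries crossed, outermost first: [Ø], [Ø] — 2 in total.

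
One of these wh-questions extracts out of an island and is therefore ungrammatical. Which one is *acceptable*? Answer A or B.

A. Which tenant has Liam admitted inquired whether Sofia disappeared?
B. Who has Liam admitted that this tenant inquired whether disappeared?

A

In B, the wh-phrase is extracted from inside a wh-island (introduced by "whether"), which blocks movement.
In A, the extraction path crosses only that-complement boundaries, which are transparent.
So A is grammatical.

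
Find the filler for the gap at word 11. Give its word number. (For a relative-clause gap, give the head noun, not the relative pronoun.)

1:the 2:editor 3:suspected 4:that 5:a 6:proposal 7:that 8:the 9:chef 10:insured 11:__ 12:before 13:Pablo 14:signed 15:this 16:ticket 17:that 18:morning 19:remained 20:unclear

6

The gap at 11 is the object of "insured", inside a relative clause.
The relative pronoun is "that" (word 7); it is bound by the head noun immediately before it.
Its filler is the head noun "proposal", at word 6.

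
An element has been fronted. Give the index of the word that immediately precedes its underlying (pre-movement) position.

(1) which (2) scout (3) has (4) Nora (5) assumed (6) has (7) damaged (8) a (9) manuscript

5

The displaced element is "which scout" (word 2).
It is linked across 1 clause boundary (Ø).
It functions as the subject of "damaged", so the gap sits immediately after word 5 ("assumed").
Base order: Nora has assumed that which scout has damaged a manuscript.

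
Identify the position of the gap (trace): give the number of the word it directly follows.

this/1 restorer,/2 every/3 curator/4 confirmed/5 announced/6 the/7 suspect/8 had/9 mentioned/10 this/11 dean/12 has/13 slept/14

5

The displaced element is "this restorer" (word 2).
It is linked across 1 clause boundary (Ø).
It functions as the subject of "announced", so the gap sits immediately after word 5 ("confirmed").
Base order: Every curator confirmed this restorer announced the suspect had mentioned this dean has slept.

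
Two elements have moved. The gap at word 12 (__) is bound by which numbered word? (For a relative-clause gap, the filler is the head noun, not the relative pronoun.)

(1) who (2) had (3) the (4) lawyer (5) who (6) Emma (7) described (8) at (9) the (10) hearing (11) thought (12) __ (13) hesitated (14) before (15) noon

The marked gap is the subject of "hesitated".
Its filler is the fronted wh-phrase "who", at word 1.
(The other dependency links word 4 to a gap after word 7.)

1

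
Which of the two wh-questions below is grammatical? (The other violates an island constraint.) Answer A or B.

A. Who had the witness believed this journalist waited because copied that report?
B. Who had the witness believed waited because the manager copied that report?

In A, the wh-phrase is extracted from inside an adjunct island (introduced by "because"), which blocks movement.
In B, the extraction path crosses only that-complement boundaries, which are transparent.
So B is grammatical.

B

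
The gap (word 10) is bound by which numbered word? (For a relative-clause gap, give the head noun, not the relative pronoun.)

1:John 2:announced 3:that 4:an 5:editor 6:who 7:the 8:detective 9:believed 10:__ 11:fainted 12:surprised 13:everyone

The gap at 10 is the subject of "fainted", inside a relative clause.
The relative pronoun is "who" (word 6); it is bound by the head noun immediately before it.
Its filler is the head noun "editor", at word 5.

5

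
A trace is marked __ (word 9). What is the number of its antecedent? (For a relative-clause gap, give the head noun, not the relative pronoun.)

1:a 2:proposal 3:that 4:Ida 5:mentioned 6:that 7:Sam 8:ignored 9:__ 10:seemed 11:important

The gap at 9 is the object of "ignored", inside a relative clause.
The relative pronoun is "that" (word 3); it is bound by the head noun immediately before it.
Its filler is the head noun "proposal", at word 2.

2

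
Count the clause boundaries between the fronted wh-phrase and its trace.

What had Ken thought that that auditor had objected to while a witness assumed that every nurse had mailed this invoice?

"what" is extracted from the PP object of "objected".
Boundaries crossed, outermost first: [that] — 1 in total.

1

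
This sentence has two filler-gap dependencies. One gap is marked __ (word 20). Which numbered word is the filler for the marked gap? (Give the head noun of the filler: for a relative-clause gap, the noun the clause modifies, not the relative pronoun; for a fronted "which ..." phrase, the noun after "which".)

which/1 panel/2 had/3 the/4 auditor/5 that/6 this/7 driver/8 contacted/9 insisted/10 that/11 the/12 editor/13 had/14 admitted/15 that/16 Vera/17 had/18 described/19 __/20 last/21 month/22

2

The marked gap is the direct object of "described".
Its filler is the fronted wh-phrase "which panel", at word 2.
(The other dependency links word 5 to a gap after word 9.)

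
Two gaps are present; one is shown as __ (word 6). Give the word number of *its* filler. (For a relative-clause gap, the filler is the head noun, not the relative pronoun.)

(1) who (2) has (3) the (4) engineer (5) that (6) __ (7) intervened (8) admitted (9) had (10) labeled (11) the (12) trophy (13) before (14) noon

The marked gap is inside the relative clause, the subject of "intervened".
Its filler is the head noun "engineer" (via "that"), at word 4.
(The other dependency links word 1 to a gap after word 8.)

4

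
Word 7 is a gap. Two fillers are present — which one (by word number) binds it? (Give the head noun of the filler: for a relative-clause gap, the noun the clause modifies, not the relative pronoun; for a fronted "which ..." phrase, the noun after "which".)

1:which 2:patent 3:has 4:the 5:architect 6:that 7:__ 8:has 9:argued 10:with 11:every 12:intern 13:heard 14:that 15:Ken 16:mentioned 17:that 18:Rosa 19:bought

5

The marked gap is inside the relative clause, the subject of "argued".
Its filler is the head noun "architect" (via "that"), at word 5.
(The other dependency links word 2 to a gap after word 19.)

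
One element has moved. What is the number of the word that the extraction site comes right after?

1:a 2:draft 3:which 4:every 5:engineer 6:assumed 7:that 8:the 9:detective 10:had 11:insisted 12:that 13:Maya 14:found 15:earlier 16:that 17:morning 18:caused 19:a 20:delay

14

The displaced element is "a draft" (word 2).
It is linked across 2 clause boundaries (that → that).
It functions as the direct object of "found", so the gap sits immediately after word 14 ("found").
Base order: Every engineer assumed that the detective had insisted that Maya found a draft earlier that morning.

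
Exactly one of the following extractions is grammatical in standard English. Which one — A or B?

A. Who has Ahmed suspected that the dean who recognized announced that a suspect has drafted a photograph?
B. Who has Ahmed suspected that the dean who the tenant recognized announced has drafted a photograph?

In A, the wh-phrase is extracted from inside a complex-NP island (relative clause) (introduced by "who"), which blocks movement.
In B, the extraction path crosses only that-complement boundaries, which are transparent.
So B is grammatical.

B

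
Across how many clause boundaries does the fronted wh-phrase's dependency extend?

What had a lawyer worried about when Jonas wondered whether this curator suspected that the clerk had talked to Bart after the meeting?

0

"what" originates inside the matrix clause — no clause boundary is crossed.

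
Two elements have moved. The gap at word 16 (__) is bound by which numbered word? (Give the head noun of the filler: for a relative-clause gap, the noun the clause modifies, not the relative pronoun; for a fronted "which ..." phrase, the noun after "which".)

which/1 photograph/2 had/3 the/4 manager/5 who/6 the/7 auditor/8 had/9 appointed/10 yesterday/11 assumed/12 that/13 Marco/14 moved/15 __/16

2

The marked gap is the direct object of "moved".
Its filler is the fronted wh-phrase "which photograph", at word 2.
(The other dependency links word 5 to a gap after word 10.)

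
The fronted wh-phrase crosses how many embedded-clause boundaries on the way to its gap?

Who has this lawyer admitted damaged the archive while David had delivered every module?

1

"who" is extracted from the subject of "damaged".
Boundaries crossed, outermost first: [Ø] — 1 in total.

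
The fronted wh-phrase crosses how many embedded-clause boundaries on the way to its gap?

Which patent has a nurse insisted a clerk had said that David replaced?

2

"which patent" is extracted from the object of "replaced".
Boundaries crossed, outermost first: [Ø], [that] — 2 in total.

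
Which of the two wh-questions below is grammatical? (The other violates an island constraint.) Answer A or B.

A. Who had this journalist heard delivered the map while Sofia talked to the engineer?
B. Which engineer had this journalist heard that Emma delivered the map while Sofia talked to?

In B, the wh-phrase is extracted from inside an adjunct island (introduced by "while"), which blocks movement.
In A, the extraction path crosses only that-complement boundaries, which are transparent.
So A is grammatical.

A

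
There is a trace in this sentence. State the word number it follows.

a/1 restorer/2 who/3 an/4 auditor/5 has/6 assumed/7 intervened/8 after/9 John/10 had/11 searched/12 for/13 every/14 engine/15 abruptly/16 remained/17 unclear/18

7

The displaced element is "a restorer" (word 2).
It is linked across 1 clause boundary (Ø).
It functions as the subject of "intervened", so the gap sits immediately after word 7 ("assumed").
Base order: An auditor has assumed that a restorer intervened after John had searched for every engine abruptly.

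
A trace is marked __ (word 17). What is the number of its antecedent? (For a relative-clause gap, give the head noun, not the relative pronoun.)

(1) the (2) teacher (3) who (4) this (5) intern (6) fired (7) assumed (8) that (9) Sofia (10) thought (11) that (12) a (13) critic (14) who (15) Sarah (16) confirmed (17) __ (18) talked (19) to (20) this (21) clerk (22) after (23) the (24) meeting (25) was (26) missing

The gap at 17 is the subject of "talked", inside a relative clause.
The relative pronoun is "who" (word 14); it is bound by the head noun immediately before it.
Its filler is the head noun "critic", at word 13.

13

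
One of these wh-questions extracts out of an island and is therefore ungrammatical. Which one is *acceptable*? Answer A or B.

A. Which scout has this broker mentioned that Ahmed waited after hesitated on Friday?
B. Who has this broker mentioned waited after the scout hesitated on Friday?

In A, the wh-phrase is extracted from inside an adjunct island (introduced by "after"), which blocks movement.
In B, the extraction path crosses only that-complement boundaries, which are transparent.
So B is grammatical.

B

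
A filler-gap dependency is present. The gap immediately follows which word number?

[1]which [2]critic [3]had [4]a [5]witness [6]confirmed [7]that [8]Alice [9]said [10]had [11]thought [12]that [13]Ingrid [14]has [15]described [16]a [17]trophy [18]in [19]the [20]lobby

The displaced element is "which critic" (word 2).
It is linked across 2 clause boundaries (that → Ø).
It functions as the subject of "thought", so the gap sits immediately after word 9 ("said").
Base order: A witness had confirmed that Alice said which critic had thought that Ingrid has described a trophy in the lobby.

9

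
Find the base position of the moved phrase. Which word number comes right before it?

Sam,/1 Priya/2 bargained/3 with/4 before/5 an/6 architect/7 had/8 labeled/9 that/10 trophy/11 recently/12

The displaced element is "Sam" (word 1).
It functions as the object of the preposition "with" of "bargained", so the gap sits immediately after word 4 ("with").
Base order: Priya bargained with Sam before an architect had labeled that trophy recently.

4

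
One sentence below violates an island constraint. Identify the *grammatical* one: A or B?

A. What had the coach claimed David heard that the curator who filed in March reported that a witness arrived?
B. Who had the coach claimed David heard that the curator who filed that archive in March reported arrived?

In A, the wh-phrase is extracted from inside a complex-NP island (relative clause) (introduced by "who"), which blocks movement.
In B, the extraction path crosses only that-complement boundaries, which are transparent.
So B is grammatical.

B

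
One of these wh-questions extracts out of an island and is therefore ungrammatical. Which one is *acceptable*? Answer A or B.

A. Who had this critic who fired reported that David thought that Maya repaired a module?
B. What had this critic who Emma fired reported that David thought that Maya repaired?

In A, the wh-phrase is extracted from inside a complex-NP island (relative clause) (introduced by "who"), which blocks movement.
In B, the extraction path crosses only that-complement boundaries, which are transparent.
So B is grammatical.

B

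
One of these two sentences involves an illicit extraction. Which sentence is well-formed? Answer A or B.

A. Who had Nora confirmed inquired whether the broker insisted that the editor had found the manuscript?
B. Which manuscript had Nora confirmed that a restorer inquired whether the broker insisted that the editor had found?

A

In B, the wh-phrase is extracted from inside a wh-island (introduced by "whether"), which blocks movement.
In A, the extraction path crosses only that-complement boundaries, which are transparent.
So A is grammatical.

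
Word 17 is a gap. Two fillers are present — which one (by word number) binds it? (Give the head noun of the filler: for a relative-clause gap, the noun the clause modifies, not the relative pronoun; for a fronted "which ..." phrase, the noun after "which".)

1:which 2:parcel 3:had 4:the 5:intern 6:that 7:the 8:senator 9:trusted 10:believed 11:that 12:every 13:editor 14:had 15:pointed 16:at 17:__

2

The marked gap is the object of the preposition "at" of "pointed".
Its filler is the fronted wh-phrase "which parcel", at word 2.
(The other dependency links word 5 to a gap after word 9.)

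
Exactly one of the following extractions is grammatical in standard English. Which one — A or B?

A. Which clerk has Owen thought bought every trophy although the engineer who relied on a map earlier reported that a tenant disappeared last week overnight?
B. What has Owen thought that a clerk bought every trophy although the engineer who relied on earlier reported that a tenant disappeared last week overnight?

In B, the wh-phrase is extracted from inside an adjunct island (introduced by "although"), which blocks movement.
In A, the extraction path crosses only that-complement boundaries, which are transparent.
So A is grammatical.

A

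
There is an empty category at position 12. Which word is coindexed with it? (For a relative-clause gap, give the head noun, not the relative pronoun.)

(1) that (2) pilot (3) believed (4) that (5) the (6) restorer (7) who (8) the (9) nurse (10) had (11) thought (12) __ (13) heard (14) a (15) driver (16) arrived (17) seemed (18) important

6

The gap at 12 is the subject of "heard", inside a relative clause.
The relative pronoun is "who" (word 7); it is bound by the head noun immediately before it.
Its filler is the head noun "restorer", at word 6.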